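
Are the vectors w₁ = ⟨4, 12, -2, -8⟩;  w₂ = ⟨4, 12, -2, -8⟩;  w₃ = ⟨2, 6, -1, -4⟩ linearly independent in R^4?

linearly dependent

Row-reduce the matrix whose columns are w₁, w₂, w₃.
The reduction yields 1 nonzero row, so the rank is 1.
Since rank 1 < 3, the set is linearly dependent.
Indeed w₁ - w₂ = 0.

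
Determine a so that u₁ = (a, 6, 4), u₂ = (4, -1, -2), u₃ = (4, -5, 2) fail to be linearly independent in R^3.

Place the vectors as rows of a 3×3 matrix; dependence ⇔ determinant zero.
Cofactor expansion gives det = -12*a - 160.
Setting this to zero gives a = -40/3.

a = -40/3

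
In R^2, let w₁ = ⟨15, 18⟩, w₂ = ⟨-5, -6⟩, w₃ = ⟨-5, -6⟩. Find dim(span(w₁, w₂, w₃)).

1

Form the matrix with w₁, w₂, w₃ as columns and reduce.
The echelon form has 1 nonzero row, so the rank is 1.
(With 3 elements in a 2-dimensional space the rank is at most 2.)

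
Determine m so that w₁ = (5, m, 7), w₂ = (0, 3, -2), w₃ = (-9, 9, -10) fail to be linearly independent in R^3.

m = -43/6

Place the vectors as rows of a 3×3 matrix; dependence ⇔ determinant zero.
The determinant works out to 18*m + 129.
This vanishes exactly when m = -43/6.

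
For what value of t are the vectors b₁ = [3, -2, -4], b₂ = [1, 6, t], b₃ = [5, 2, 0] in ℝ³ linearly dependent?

The set is linearly dependent precisely when det[b₁; b₂; b₃] = 0.
Cofactor expansion gives det = 112 - 16*t.
This vanishes exactly when t = 7.

t = 7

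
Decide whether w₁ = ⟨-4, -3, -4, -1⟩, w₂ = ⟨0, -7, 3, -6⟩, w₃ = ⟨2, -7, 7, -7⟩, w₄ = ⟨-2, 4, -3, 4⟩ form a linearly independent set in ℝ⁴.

Form the 4×4 matrix with these as columns; its determinant is 0.
A zero determinant means the columns are linearly dependent.
Indeed w₁ - 2w₂ + w₃ - w₄ = 0.

linearly dependent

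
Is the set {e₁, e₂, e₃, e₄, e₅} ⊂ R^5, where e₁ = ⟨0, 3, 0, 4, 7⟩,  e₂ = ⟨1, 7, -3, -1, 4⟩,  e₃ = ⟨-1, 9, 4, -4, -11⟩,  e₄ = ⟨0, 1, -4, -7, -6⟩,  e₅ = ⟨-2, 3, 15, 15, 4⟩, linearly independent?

linearly dependent

Row-reduce the matrix whose columns are e₁, e₂, e₃, e₄, e₅.
The reduction yields 4 nonzero rows, so the rank is 4.
Since rank 4 < 5, the set is linearly dependent.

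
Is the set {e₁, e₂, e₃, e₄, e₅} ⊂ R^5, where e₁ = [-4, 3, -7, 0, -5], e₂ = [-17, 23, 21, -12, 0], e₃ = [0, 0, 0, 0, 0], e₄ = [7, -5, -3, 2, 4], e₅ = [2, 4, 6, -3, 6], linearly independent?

linearly dependent

One of the vectors is the zero vector, so the set is linearly dependent.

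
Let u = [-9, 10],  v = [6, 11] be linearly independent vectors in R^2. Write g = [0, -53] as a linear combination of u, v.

g = -2u - 3v

Since u, v are independent, the coefficients expressing g are uniquely determined by a linear system.
Back-substitution yields (α₁, α₂) = (-2, -3).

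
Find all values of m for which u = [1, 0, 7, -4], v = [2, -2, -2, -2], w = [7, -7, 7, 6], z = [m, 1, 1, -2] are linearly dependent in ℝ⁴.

m = -5/7

The set is linearly dependent precisely when det[u; v; w; z] = 0.
The determinant works out to -294*m - 210.
This vanishes exactly when m = -5/7.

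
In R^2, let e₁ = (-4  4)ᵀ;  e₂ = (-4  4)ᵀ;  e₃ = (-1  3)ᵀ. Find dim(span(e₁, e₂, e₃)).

dim = 2

Form the matrix with e₁, e₂, e₃ as columns and reduce.
The echelon form has 2 nonzero rows, so the rank is 2.
(With 3 elements in a 2-dimensional space the rank is at most 2.)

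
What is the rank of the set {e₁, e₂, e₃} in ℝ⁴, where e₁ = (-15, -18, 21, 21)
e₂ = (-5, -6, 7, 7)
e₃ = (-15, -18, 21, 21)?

1

Form the matrix with e₁, e₂, e₃ as columns and reduce.
Exactly 1 pivot survives; hence the rank is 1.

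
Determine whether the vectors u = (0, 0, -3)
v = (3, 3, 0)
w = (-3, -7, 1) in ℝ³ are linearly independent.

linearly independent

Place the vectors as rows of a 3×3 matrix and reduce to echelon form.
The reduction yields 3 nonzero rows, so the rank is 3.
Since rank = 3 (the number of vectors), the set is linearly independent.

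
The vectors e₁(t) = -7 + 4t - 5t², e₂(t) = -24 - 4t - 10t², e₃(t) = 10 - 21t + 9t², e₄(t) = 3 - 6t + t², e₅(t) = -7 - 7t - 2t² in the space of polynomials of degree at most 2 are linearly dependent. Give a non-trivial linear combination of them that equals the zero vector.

5e₁ - e₂ + 2e₃ - 3e₄ = 0

Take coordinates with respect to {1, t, t²}.
Row-reduce the matrix with e₁, e₂, e₃, e₄, e₅ as columns; the null space gives the coefficients.
One solution (up to scaling) is (5, -1, 2, -3, 0).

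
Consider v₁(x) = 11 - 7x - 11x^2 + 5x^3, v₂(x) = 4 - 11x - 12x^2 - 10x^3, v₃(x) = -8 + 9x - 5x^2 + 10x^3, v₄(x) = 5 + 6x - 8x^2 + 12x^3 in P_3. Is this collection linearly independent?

Write each element as a coordinate vector in ℝ⁴ using {1, x, …, x^3}.
Place the vectors as rows of a 4×4 matrix and reduce to echelon form.
The reduction yields 4 nonzero rows, so the rank is 4.
Since rank = 4 (the number of vectors), the set is linearly independent.

linearly independent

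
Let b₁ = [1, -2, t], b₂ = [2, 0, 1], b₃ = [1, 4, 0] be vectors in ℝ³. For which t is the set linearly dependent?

Place the vectors as rows of a 3×3 matrix; dependence ⇔ determinant zero.
Expanding, det = 8*t - 6.
This vanishes exactly when t = 3/4.

t = 3/4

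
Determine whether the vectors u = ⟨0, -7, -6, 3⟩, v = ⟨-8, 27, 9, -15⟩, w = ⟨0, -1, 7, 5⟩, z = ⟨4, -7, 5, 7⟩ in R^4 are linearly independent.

linearly dependent

The matrix [u|v|w|z] has determinant 0.
A zero determinant means the columns are linearly dependent.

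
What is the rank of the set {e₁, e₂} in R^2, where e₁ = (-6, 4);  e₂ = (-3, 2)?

Apply Gaussian elimination to the matrix whose rows are e₁, e₂.
Exactly 1 pivot survives; hence the rank is 1.

1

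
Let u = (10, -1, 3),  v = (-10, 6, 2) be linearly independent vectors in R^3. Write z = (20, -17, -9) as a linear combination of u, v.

Write z = c₁u + c₂v and equate components.
Back-substitution yields (c₁, c₂) = (-1, -3).

z = -u - 3v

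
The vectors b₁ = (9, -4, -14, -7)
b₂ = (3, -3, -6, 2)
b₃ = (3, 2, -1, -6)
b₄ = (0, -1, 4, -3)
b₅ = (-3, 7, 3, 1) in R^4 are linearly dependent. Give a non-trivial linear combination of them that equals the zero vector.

b₁ + b₂ - 2b₃ + 3b₄ + 2b₅ = 0

Solve the homogeneous system with b₁, b₂, b₃, b₄, b₅ as columns by row-reducing the coefficient matrix.
A generator of the null space is (1, 1, -2, 3, 2).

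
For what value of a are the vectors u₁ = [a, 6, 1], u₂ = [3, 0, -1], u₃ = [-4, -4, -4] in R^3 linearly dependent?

a = 21

Dependence holds iff the 3×3 matrix [u₁ u₂ u₃] is singular.
The determinant works out to 84 - 4*a.
This vanishes exactly when a = 21.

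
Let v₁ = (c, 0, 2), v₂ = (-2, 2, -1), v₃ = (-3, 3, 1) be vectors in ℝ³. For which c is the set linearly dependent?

Place the vectors as rows of a 3×3 matrix; dependence ⇔ determinant zero.
Expanding, det = 5*c.
Setting this to zero gives c = 0.

c = 0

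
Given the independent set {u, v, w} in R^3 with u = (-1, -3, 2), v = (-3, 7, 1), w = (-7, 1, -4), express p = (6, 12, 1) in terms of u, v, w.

p = -2u + v - w

Solve the system with u, v, w as columns and p as the right-hand side.
Back-substitution yields (a₁, a₂, a₃) = (-2, 1, -1).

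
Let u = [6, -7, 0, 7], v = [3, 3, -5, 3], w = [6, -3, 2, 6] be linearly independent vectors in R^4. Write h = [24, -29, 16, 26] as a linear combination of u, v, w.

Set up the augmented matrix [u | v | w | h] and row-reduce.
Row-reducing the augmented matrix gives the unique coefficients (a₁, a₂, a₃) = (2, -2, 3).

h = 2u - 2v + 3w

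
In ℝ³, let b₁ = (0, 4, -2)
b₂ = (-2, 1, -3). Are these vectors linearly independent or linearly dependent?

linearly independent

Row-reduce the matrix whose columns are b₁, b₂.
The reduction yields 2 nonzero rows, so the rank is 2.
Since rank = 2 (the number of vectors), the set is linearly independent.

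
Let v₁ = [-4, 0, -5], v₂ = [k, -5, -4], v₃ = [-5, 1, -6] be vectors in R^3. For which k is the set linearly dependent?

k = -11/5

Dependence holds iff the 3×3 matrix [v₁ v₂ v₃] is singular.
Expanding, det = -5*k - 11.
This vanishes exactly when k = -11/5.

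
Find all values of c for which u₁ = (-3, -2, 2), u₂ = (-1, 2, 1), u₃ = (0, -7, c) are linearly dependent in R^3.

c = -7/8

The set is linearly dependent precisely when det[u₁; u₂; u₃] = 0.
Cofactor expansion gives det = -8*c - 7.
Setting this to zero gives c = -7/8.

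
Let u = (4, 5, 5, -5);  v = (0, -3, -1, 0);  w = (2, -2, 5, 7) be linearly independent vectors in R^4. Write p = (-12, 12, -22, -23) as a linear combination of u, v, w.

p = -u - 3v - 4w

Write p = α₁u + … + α₃w and equate components.
Row-reducing the augmented matrix gives the unique coefficients (α₁, α₂, α₃) = (-1, -3, -4).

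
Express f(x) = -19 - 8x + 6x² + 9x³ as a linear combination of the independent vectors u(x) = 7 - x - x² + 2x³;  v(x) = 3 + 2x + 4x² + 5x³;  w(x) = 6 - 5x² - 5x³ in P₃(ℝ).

f = 2u - 3v - 4w

Work in coordinates with respect to the standard basis {1, x, …, x³}.
Set up the augmented matrix [u | v | w | f] and row-reduce.
Row-reducing the augmented matrix gives the unique coefficients (a₁, a₂, a₃) = (2, -3, -4).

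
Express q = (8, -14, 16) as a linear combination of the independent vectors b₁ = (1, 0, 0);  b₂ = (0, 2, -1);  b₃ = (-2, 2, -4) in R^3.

Since b₁, b₂, b₃ are independent, the coefficients expressing q are uniquely determined by a linear system.
Row-reducing the augmented matrix gives the unique coefficients (c₁, c₂, c₃) = (2, -4, -3).

q = 2b₁ - 4b₂ - 3b₃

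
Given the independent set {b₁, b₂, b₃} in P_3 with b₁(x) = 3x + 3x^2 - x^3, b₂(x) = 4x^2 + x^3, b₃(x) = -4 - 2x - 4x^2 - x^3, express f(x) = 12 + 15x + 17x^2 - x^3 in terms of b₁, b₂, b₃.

f = 3b₁ - b₂ - 3b₃

Work in coordinates with respect to the standard basis {1, x, …, x^3}.
Solve the system with b₁, b₂, b₃ as columns and f as the right-hand side.
The system has the unique solution (α₁, α₂, α₃) = (3, -1, -3).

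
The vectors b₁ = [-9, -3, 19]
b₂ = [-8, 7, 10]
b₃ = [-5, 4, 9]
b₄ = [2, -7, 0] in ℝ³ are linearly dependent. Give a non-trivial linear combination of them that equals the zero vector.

Solve the homogeneous system with b₁, b₂, b₃, b₄ as columns by row-reducing the coefficient matrix.
A generator of the null space is (1, -1, -1, -2).

b₁ - b₂ - b₃ - 2b₄ = 0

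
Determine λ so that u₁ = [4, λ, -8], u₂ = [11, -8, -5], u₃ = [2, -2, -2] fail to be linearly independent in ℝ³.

λ = -6

The vectors are dependent exactly when the determinant of the matrix with rows u₁, u₂, u₃ vanishes.
The determinant works out to 12*λ + 72.
Setting this to zero gives λ = -6.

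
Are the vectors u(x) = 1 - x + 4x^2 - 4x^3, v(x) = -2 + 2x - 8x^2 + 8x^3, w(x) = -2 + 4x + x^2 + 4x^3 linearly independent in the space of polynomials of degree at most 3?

linearly dependent

Write each element as a coordinate vector in ℝ⁴ using {1, x, …, x^3}.
One vector is a scalar multiple of another, so the set is dependent.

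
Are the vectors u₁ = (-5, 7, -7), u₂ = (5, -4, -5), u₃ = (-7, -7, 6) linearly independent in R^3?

linearly independent

The matrix [u₁|u₂|u₃] has determinant 771.
A nonzero determinant means the columns are linearly independent.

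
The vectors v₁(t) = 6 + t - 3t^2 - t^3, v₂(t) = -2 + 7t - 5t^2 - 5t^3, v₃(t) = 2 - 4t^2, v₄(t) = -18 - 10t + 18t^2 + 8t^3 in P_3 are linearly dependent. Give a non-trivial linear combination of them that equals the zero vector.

Take coordinates with respect to {1, t, …, t^3}.
Set up α₁v₁ + … + α₄v₄ = 0 and solve the homogeneous system.
A generator of the null space is (3, 1, 1, 1).

3v₁ + v₂ + v₃ + v₄ = 0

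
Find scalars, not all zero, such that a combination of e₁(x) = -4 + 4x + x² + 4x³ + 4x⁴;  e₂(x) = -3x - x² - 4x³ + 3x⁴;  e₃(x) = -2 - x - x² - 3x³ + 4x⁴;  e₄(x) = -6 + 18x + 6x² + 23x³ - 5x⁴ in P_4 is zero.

2e₁ - 3e₂ - e₃ - e₄ = 0

Write each element as a vector in ℝ⁵ using {1, x, …, x⁴}.
Row-reduce the matrix with e₁, e₂, e₃, e₄ as columns; the null space gives the coefficients.
A generator of the null space is (2, -3, -1, -1).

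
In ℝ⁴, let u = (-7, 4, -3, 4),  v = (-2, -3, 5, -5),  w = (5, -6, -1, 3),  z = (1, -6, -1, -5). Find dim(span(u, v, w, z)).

Row-reduce the 4×4 matrix with these as rows.
There are 4 pivot columns, so rank = 4.

dim = 4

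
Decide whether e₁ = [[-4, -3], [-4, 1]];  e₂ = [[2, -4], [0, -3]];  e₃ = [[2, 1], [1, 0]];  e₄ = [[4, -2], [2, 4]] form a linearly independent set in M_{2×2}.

Write each element as a coordinate vector in ℝ⁴ using {E₁₁, E₁₂, E₂₁, E₂₂}.
Place the vectors as rows of a 4×4 matrix and reduce to echelon form.
The reduction yields 4 nonzero rows, so the rank is 4.
Since rank = 4 (the number of vectors), the set is linearly independent.

linearly independent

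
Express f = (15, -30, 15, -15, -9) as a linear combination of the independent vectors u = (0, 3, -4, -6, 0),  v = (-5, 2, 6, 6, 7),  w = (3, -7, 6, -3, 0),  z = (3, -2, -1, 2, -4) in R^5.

f = -3u - 3v + 3w - 3z

Set up the augmented matrix [u | v | w | z | f] and row-reduce.
The system has the unique solution (c₁, …, c₄) = (-3, -3, 3, -3).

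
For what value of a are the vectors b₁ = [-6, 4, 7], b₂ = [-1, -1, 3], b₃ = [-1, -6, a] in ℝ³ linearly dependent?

a = 17/2

Place the vectors as rows of a 3×3 matrix; dependence ⇔ determinant zero.
The determinant works out to 10*a - 85.
This vanishes exactly when a = 17/2.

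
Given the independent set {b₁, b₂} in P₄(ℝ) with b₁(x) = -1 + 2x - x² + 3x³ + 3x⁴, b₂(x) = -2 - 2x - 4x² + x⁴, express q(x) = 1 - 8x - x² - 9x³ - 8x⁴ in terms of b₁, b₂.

q = -3b₁ + b₂

Take coordinate vectors relative to {1, x, …, x⁴}.
Write q = a₁b₁ + a₂b₂ and equate components.
Back-substitution yields (a₁, a₂) = (-3, 1).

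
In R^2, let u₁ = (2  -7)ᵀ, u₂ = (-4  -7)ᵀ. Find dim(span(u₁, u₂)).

2

Put the 2×2 matrix [u₁|u₂] into echelon form.
There are 2 pivot columns, so rank = 2.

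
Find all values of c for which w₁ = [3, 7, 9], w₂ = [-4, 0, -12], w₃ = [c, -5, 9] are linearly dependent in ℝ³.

Dependence holds iff the 3×3 matrix [w₁ w₂ w₃] is singular.
The determinant works out to 252 - 84*c.
This vanishes exactly when c = 3.

c = 3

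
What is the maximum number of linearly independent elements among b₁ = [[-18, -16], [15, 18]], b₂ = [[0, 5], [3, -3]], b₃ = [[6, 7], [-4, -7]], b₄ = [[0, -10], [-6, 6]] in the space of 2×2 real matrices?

2

Pass to coordinate vectors with respect to the basis {E₁₁, E₁₂, E₂₁, E₂₂}.
Put the 4×4 matrix [b₁|b₂|b₃|b₄] into echelon form.
Exactly 2 pivots survive; hence the rank is 2.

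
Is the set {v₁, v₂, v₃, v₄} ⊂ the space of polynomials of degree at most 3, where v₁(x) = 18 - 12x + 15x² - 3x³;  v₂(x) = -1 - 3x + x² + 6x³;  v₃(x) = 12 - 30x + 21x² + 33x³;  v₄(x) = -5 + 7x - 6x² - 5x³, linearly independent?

linearly dependent

Write each element as a coordinate vector in ℝ⁴ using {1, x, …, x³}.
Row-reduce the matrix whose columns are v₁, v₂, v₃, v₄.
The reduction yields 2 nonzero rows, so the rank is 2.
Since rank 2 < 4, the set is linearly dependent.
Indeed v₁ + 6v₂ - v₃ = 0.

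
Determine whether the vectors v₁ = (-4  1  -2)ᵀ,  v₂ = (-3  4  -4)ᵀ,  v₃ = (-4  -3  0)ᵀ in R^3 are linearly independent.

linearly independent

Row-reduce the matrix whose columns are v₁, v₂, v₃.
The reduction yields 3 nonzero rows, so the rank is 3.
Since rank = 3 (the number of vectors), the set is linearly independent.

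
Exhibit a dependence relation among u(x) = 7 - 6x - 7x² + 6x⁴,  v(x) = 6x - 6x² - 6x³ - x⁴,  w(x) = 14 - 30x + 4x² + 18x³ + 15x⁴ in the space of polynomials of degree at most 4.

2u - 3v - w = 0

Write each element as a vector in ℝ⁵ using {1, x, …, x⁴}.
Set up α₁u + … + α₃w = 0 and solve the homogeneous system.
One solution (up to scaling) is (2, -3, -1).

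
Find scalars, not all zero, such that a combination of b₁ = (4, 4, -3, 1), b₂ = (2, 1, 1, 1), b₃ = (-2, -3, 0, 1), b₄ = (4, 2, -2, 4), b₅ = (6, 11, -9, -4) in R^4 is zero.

Solve the homogeneous system with b₁, b₂, b₃, b₄, b₅ as columns by row-reducing the coefficient matrix.
The free variable yields coefficients (3, -2, -1, -1, -1) (any nonzero multiple also works).

3b₁ - 2b₂ - b₃ - b₄ - b₅ = 0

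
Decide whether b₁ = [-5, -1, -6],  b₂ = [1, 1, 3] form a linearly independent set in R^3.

linearly independent

Row-reduce the matrix whose columns are b₁, b₂.
The reduction yields 2 nonzero rows, so the rank is 2.
Since rank = 2 (the number of vectors), the set is linearly independent.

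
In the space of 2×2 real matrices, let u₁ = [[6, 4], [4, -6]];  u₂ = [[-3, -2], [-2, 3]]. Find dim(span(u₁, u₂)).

dim = 1

Pass to coordinate vectors with respect to the basis {E₁₁, E₁₂, E₂₁, E₂₂}.
Put the 4×2 matrix [u₁|u₂] into echelon form.
There is 1 pivot column, so rank = 1.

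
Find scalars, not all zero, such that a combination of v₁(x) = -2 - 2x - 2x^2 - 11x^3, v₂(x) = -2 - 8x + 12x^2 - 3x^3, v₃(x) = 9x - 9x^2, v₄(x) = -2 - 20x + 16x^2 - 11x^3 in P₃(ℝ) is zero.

Write each element as a vector in ℝ⁴ using {1, x, …, x^3}.
Solve the homogeneous system with v₁, v₂, v₃, v₄ as columns by row-reducing the coefficient matrix.
A generator of the null space is (1, 0, -2, -1).

v₁ - 2v₃ - v₄ = 0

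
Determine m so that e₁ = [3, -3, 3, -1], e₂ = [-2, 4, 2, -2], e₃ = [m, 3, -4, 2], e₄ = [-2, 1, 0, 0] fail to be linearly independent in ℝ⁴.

Place the vectors as rows of a 4×4 matrix; dependence ⇔ determinant zero.
Expanding, det = -4*m - 24.
Solving -4*m - 24 = 0 yields m = -6.

m = -6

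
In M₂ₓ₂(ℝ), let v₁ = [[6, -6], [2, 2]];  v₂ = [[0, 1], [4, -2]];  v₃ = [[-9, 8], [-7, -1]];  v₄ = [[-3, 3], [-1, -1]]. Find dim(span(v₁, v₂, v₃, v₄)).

Represent each element by its coordinate vector in ℝ⁴.
Form the matrix with v₁, v₂, v₃, v₄ as columns and reduce.
There are 2 pivot columns, so rank = 2.

dim = 2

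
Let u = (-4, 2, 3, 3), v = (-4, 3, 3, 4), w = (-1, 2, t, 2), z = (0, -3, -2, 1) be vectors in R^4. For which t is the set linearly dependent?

t = 7/8

The set is linearly dependent precisely when det[u; v; w; z] = 0.
Cofactor expansion gives det = 14 - 16*t.
Setting this to zero gives t = 7/8.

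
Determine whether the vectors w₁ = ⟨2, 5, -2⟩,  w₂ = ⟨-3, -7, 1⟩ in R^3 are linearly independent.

Row-reduce the matrix whose columns are w₁, w₂.
The reduction yields 2 nonzero rows, so the rank is 2.
Since rank = 2 (the number of vectors), the set is linearly independent.

linearly independent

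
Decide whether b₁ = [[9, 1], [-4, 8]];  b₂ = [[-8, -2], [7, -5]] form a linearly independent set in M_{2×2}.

Take coordinates with respect to the standard basis {E₁₁, E₁₂, E₂₁, E₂₂}.
Place the vectors as rows of a 2×4 matrix and reduce to echelon form.
The reduction yields 2 nonzero rows, so the rank is 2.
Since rank = 2 (the number of vectors), the set is linearly independent.

linearly independent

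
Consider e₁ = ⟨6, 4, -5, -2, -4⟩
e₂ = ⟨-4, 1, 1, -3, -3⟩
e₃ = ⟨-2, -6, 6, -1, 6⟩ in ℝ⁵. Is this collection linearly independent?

linearly independent

Row-reduce the matrix whose columns are e₁, e₂, e₃.
The reduction yields 3 nonzero rows, so the rank is 3.
Since rank = 3 (the number of vectors), the set is linearly independent.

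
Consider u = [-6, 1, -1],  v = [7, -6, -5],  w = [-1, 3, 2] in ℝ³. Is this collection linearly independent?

Row-reduce the matrix whose columns are u, v, w.
The reduction yields 3 nonzero rows, so the rank is 3.
Since rank = 3 (the number of vectors), the set is linearly independent.

linearly independent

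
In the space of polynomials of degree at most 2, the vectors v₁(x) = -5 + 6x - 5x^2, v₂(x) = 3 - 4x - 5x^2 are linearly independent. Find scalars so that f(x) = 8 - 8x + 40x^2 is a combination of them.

f = -4v₁ - 4v₂

Take coordinate vectors relative to {1, x, x^2}.
Set up the augmented matrix [v₁ | v₂ | f] and row-reduce.
The system has the unique solution (α₁, α₂) = (-4, -4).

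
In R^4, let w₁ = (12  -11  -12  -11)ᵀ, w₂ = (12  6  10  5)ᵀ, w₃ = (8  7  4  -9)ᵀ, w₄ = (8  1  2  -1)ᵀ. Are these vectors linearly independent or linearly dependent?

The matrix [w₁|w₂|w₃|w₄] has determinant -408.
A nonzero determinant means the columns are linearly independent.

linearly independent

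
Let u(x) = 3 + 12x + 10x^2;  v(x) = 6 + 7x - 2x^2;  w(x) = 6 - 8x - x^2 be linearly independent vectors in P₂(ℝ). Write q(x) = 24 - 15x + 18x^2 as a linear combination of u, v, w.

q = 2u - v + 4w

Work in coordinates with respect to the standard basis {1, x, x^2}.
Solve the system with u, v, w as columns and q as the right-hand side.
Row-reducing the augmented matrix gives the unique coefficients (a₁, a₂, a₃) = (2, -1, 4).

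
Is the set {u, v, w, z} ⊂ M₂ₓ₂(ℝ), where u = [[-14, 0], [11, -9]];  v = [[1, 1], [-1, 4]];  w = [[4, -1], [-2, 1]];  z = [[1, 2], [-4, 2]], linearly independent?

linearly dependent

Take coordinates with respect to the standard basis {E₁₁, E₁₂, E₂₁, E₂₂}.
The matrix [u|v|w|z] has determinant 0.
A zero determinant means the columns are linearly dependent.
Indeed u + v + 3w + z = 0.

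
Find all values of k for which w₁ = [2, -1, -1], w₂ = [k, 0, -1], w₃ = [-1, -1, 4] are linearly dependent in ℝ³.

k = 3/5

The vectors are dependent exactly when the determinant of the matrix with rows w₁, w₂, w₃ vanishes.
The determinant works out to 5*k - 3.
Setting this to zero gives k = 3/5.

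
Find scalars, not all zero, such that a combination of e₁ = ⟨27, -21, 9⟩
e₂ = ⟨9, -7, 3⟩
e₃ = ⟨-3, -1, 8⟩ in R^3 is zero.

Set up α₁e₁ + … + α₃e₃ = 0 and solve the homogeneous system.
One solution (up to scaling) is (1, -3, 0).

e₁ - 3e₂ = 0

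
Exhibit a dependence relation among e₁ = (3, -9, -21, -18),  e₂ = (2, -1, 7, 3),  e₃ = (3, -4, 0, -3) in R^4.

e₁ + 3e₂ - 3e₃ = 0

Solve the homogeneous system with e₁, e₂, e₃ as columns by row-reducing the coefficient matrix.
One solution (up to scaling) is (1, 3, -3).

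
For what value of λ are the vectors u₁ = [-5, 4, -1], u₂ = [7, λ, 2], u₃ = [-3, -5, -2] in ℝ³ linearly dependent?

The set is linearly dependent precisely when det[u₁; u₂; u₃] = 0.
Expanding, det = 7*λ + 17.
Solving 7*λ + 17 = 0 yields λ = -17/7.

λ = -17/7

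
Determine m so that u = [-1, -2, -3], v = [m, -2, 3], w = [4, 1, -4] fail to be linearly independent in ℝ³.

m = -53/11

The vectors are dependent exactly when the determinant of the matrix with rows u, v, w vanishes.
Expanding, det = -11*m - 53.
Setting this to zero gives m = -53/11.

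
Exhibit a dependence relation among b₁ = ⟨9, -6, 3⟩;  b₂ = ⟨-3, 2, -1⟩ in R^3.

Solve the homogeneous system with b₁, b₂ as columns by row-reducing the coefficient matrix.
The free variable yields coefficients (1, 3) (any nonzero multiple also works).

b₁ + 3b₂ = 0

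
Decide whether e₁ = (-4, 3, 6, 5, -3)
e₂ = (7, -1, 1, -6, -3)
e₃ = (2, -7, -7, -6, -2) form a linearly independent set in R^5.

Place the vectors as rows of a 3×5 matrix and reduce to echelon form.
The reduction yields 3 nonzero rows, so the rank is 3.
Since rank = 3 (the number of vectors), the set is linearly independent.

linearly independent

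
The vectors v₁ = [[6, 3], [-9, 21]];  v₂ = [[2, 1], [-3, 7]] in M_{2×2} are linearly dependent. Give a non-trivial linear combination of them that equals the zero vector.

Take coordinates with respect to {E₁₁, E₁₂, E₂₁, E₂₂}.
Row-reduce the matrix with v₁, v₂ as columns; the null space gives the coefficients.
A generator of the null space is (1, -3).

v₁ - 3v₂ = 0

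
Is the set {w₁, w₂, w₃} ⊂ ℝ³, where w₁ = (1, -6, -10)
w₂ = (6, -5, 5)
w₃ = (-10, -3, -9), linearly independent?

linearly independent

Form the 3×3 matrix with these as columns; its determinant is 716.
A nonzero determinant means the columns are linearly independent.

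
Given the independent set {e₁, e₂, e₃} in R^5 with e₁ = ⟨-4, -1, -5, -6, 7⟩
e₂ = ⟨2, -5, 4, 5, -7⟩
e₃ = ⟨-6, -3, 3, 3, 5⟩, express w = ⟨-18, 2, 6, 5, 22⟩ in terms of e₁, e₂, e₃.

w = -e₁ - 2e₂ + 3e₃

Set up the augmented matrix [e₁ | e₂ | e₃ | w] and row-reduce.
Row-reducing the augmented matrix gives the unique coefficients (c₁, c₂, c₃) = (-1, -2, 3).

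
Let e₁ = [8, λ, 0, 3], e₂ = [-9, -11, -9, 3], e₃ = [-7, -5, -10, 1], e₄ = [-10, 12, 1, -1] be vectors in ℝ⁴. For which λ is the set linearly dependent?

Dependence holds iff the 4×4 matrix [e₁ e₂ e₃ e₄] is singular.
Expanding, det = 249*λ + 4482.
Solving 249*λ + 4482 = 0 yields λ = -18.

λ = -18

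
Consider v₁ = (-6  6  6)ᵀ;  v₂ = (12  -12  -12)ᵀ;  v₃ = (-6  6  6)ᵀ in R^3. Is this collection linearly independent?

linearly dependent

Row-reduce the matrix whose columns are v₁, v₂, v₃.
The reduction yields 1 nonzero row, so the rank is 1.
Since rank 1 < 3, the set is linearly dependent.
Indeed 2v₁ + v₂ = 0.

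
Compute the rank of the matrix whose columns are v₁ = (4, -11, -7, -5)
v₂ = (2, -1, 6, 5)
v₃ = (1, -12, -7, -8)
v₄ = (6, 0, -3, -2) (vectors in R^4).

4

Put the 4×4 matrix [v₁|v₂|v₃|v₄] into echelon form.
Exactly 4 pivots survive; hence the rank is 4.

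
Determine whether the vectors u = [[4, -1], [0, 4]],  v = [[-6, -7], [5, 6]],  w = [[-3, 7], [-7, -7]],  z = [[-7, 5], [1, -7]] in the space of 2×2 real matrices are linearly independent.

linearly independent

Write each element as a coordinate vector in ℝ⁴ using {E₁₁, E₁₂, E₂₁, E₂₂}.
Place the vectors as rows of a 4×4 matrix and reduce to echelon form.
The reduction yields 4 nonzero rows, so the rank is 4.
Since rank = 4 (the number of vectors), the set is linearly independent.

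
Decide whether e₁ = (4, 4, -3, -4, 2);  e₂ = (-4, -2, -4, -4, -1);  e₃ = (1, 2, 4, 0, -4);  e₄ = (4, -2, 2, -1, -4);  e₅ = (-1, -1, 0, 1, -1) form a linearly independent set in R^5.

linearly independent

Form the 5×5 matrix with these as columns; its determinant is 1093.
A nonzero determinant means the columns are linearly independent.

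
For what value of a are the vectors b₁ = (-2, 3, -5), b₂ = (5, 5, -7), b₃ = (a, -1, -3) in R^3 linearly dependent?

a = -57/2

The vectors are dependent exactly when the determinant of the matrix with rows b₁, b₂, b₃ vanishes.
Cofactor expansion gives det = 4*a + 114.
Setting this to zero gives a = -57/2.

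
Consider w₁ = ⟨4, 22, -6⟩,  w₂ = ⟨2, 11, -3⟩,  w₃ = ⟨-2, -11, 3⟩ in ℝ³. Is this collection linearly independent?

linearly dependent

Place the vectors as rows of a 3×3 matrix and reduce to echelon form.
The reduction yields 1 nonzero row, so the rank is 1.
Since rank 1 < 3, the set is linearly dependent.
Indeed w₁ - 2w₂ = 0.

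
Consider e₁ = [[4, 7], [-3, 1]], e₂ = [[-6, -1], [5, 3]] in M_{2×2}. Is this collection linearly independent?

Take coordinates with respect to the standard basis {E₁₁, E₁₂, E₂₁, E₂₂}.
Row-reduce the matrix whose columns are e₁, e₂.
The reduction yields 2 nonzero rows, so the rank is 2.
Since rank = 2 (the number of vectors), the set is linearly independent.

linearly independent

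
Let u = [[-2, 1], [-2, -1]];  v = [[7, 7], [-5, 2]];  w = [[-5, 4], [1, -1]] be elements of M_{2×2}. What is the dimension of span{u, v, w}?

Pass to coordinate vectors with respect to the basis {E₁₁, E₁₂, E₂₁, E₂₂}.
Row-reduce the 3×4 matrix with these as rows.
There are 3 pivot columns, so rank = 3.

dim = 3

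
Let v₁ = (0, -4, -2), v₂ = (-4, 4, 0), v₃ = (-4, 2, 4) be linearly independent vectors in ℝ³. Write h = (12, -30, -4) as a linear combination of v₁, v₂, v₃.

Write h = a₁v₁ + … + a₃v₃ and equate components.
The system has the unique solution (a₁, a₂, a₃) = (4, -4, 1).

h = 4v₁ - 4v₂ + v₃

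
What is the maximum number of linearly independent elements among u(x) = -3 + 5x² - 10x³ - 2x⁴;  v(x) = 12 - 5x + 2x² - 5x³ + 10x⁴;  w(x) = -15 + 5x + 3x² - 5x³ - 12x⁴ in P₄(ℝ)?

2

Pass to coordinate vectors with respect to the basis {1, x, …, x⁴}.
Apply Gaussian elimination to the matrix whose rows are u, v, w.
There are 2 pivot columns, so rank = 2.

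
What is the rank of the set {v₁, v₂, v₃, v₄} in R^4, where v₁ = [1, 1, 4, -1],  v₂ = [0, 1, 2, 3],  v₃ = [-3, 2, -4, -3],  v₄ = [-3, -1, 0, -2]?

Row-reduce the 4×4 matrix with these as rows.
The echelon form has 4 nonzero rows, so the rank is 4.

rank 4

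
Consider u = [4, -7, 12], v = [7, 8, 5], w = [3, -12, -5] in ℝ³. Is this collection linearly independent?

linearly independent

Form the 3×3 matrix with these as columns; its determinant is -1566.
A nonzero determinant means the columns are linearly independent.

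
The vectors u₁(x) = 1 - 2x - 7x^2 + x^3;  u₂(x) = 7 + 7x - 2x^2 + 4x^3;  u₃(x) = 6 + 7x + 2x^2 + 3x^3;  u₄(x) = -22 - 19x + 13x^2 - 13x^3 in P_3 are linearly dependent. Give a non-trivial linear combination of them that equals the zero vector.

Take coordinates with respect to {1, x, …, x^3}.
Write the vectors as columns of a matrix and find a nonzero vector in its null space.
A generator of the null space is (1, 3, 0, 1).

u₁ + 3u₂ + u₄ = 0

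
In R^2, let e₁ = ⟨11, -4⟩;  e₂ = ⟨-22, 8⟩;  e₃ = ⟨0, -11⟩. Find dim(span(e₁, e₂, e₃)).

Form the matrix with e₁, e₂, e₃ as columns and reduce.
Reduction leaves 2 leading entries, giving rank 2.
(With 3 elements in a 2-dimensional space the rank is at most 2.)

2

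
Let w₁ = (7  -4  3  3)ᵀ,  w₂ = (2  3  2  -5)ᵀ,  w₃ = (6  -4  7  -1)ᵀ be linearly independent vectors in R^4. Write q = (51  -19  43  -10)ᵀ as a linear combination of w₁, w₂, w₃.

Solve the system with w₁, w₂, w₃ as columns and q as the right-hand side.
The system has the unique solution (a₁, a₂, a₃) = (3, 3, 4).

q = 3w₁ + 3w₂ + 4w₃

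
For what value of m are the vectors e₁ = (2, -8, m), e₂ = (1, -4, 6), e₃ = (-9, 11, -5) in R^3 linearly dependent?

Dependence holds iff the 3×3 matrix [e₁ e₂ e₃] is singular.
The determinant works out to 300 - 25*m.
Setting this to zero gives m = 12.

m = 12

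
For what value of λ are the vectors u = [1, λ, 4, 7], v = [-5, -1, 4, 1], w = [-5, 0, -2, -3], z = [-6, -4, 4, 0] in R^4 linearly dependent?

Place the vectors as rows of a 4×4 matrix; dependence ⇔ determinant zero.
Expanding, det = 20*λ - 340.
Setting this to zero gives λ = 17.

λ = 17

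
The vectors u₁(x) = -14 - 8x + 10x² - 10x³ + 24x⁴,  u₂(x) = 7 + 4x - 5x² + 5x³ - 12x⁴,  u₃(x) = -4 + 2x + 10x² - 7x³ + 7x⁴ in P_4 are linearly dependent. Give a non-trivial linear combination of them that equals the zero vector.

Take coordinates with respect to {1, x, …, x⁴}.
Solve the homogeneous system with u₁, u₂, u₃ as columns by row-reducing the coefficient matrix.
The free variable yields coefficients (1, 2, 0) (any nonzero multiple also works).

u₁ + 2u₂ = 0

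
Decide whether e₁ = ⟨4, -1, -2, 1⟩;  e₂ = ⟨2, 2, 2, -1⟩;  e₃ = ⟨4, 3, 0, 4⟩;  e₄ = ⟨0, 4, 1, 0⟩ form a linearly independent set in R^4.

linearly independent

Row-reduce the matrix whose columns are e₁, e₂, e₃, e₄.
The reduction yields 4 nonzero rows, so the rank is 4.
Since rank = 4 (the number of vectors), the set is linearly independent.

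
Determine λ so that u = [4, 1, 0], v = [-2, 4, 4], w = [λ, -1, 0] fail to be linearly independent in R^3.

Place the vectors as rows of a 3×3 matrix; dependence ⇔ determinant zero.
The determinant works out to 4*λ + 16.
Solving 4*λ + 16 = 0 yields λ = -4.

λ = -4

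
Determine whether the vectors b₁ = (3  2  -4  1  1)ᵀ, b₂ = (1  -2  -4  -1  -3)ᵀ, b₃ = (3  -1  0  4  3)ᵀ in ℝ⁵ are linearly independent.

linearly independent

Row-reduce the matrix whose columns are b₁, b₂, b₃.
The reduction yields 3 nonzero rows, so the rank is 3.
Since rank = 3 (the number of vectors), the set is linearly independent.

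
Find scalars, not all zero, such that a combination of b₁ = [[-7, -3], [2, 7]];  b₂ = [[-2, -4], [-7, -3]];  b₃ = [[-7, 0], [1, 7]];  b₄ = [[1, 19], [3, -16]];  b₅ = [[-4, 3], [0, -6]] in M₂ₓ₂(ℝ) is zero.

Write each element as a vector in ℝ⁴ using {E₁₁, E₁₂, E₂₁, E₂₂}.
Row-reduce the matrix with b₁, b₂, b₃, b₄, b₅ as columns; the null space gives the coefficients.
A generator of the null space is (3, 1, -2, 1, -2).

3b₁ + b₂ - 2b₃ + b₄ - 2b₅ = 0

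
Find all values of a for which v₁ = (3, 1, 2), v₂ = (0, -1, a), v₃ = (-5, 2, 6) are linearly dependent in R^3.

a = -28/11

The set is linearly dependent precisely when det[v₁; v₂; v₃] = 0.
The determinant works out to -11*a - 28.
This vanishes exactly when a = -28/11.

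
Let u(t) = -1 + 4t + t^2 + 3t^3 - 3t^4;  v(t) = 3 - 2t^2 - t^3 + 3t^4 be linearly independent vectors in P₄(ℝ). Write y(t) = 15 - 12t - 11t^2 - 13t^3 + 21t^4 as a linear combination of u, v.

Work in coordinates with respect to the standard basis {1, t, …, t^4}.
Solve the system with u, v as columns and y as the right-hand side.
Back-substitution yields (α₁, α₂) = (-3, 4).

y = -3u + 4v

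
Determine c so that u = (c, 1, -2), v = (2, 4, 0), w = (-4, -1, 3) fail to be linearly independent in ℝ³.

c = 17/6

The set is linearly dependent precisely when det[u; v; w] = 0.
The determinant works out to 12*c - 34.
Solving 12*c - 34 = 0 yields c = 17/6.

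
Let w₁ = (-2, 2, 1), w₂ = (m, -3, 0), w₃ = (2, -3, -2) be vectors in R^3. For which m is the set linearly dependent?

m = 6

Place the vectors as rows of a 3×3 matrix; dependence ⇔ determinant zero.
Expanding, det = m - 6.
This vanishes exactly when m = 6.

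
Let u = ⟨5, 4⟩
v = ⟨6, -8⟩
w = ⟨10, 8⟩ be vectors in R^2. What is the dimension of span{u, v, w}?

Row-reduce the 3×2 matrix with these as rows.
Exactly 2 pivots survive; hence the rank is 2.
(With 3 elements in a 2-dimensional space the rank is at most 2.)

2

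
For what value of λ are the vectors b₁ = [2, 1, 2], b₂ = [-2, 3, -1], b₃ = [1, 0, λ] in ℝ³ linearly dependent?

λ = 7/8

Dependence holds iff the 3×3 matrix [b₁ b₂ b₃] is singular.
The determinant works out to 8*λ - 7.
This vanishes exactly when λ = 7/8.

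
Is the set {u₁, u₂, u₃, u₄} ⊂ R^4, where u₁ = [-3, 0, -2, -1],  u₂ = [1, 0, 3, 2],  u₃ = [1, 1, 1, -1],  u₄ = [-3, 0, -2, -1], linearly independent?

linearly dependent

Two of the vectors are equal, giving an immediate dependence.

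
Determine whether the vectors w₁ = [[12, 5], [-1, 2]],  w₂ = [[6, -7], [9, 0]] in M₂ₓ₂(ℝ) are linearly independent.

Take coordinates with respect to the standard basis {E₁₁, E₁₂, E₂₁, E₂₂}.
Row-reduce the matrix whose columns are w₁, w₂.
The reduction yields 2 nonzero rows, so the rank is 2.
Since rank = 2 (the number of vectors), the set is linearly independent.

linearly independent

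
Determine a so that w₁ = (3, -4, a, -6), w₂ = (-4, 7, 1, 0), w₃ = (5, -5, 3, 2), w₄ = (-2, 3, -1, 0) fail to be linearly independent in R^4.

The set is linearly dependent precisely when det[w₁; w₂; w₃; w₄] = 0.
Cofactor expansion gives det = 96 - 4*a.
Solving 96 - 4*a = 0 yields a = 24.

a = 24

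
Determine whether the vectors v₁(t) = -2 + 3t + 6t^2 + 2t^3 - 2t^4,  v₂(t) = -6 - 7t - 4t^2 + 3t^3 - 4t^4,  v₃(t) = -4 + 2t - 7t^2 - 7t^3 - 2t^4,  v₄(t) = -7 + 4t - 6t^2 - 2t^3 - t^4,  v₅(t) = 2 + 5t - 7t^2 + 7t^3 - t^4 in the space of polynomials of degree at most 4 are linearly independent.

Write each element as a coordinate vector in ℝ⁵ using {1, t, …, t^4}.
Place the vectors as rows of a 5×5 matrix and reduce to echelon form.
The reduction yields 5 nonzero rows, so the rank is 5.
Since rank = 5 (the number of vectors), the set is linearly independent.

linearly independent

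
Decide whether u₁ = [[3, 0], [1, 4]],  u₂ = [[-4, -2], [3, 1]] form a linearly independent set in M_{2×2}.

linearly independent

Take coordinates with respect to the standard basis {E₁₁, E₁₂, E₂₁, E₂₂}.
Row-reduce the matrix whose columns are u₁, u₂.
The reduction yields 2 nonzero rows, so the rank is 2.
Since rank = 2 (the number of vectors), the set is linearly independent.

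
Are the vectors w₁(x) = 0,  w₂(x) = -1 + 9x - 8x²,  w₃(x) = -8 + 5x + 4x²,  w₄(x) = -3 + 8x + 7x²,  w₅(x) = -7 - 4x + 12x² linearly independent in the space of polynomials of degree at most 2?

Write each element as a coordinate vector in ℝ³ using {1, x, x²}.
There are 5 vectors in a 3-dimensional space, so they cannot be linearly independent.

linearly dependent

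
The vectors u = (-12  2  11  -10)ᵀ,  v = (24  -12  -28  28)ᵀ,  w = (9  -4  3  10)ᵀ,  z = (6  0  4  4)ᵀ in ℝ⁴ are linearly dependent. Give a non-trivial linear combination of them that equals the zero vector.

2u + v - 2w + 3z = 0

Solve the homogeneous system with u, v, w, z as columns by row-reducing the coefficient matrix.
One solution (up to scaling) is (2, 1, -2, 3).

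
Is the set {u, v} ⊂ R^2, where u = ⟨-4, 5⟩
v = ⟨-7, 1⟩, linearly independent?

The matrix [u|v] has determinant 31.
A nonzero determinant means the columns are linearly independent.

linearly independent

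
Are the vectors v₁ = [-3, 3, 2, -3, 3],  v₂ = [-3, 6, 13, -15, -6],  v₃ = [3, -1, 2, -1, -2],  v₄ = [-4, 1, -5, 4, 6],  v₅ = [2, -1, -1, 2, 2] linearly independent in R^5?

linearly dependent

Row-reduce the matrix whose columns are v₁, v₂, v₃, v₄, v₅.
The reduction yields 3 nonzero rows, so the rank is 3.
Since rank 3 < 5, the set is linearly dependent.
Indeed 2v₁ - v₂ - 3v₃ - 3v₄ = 0.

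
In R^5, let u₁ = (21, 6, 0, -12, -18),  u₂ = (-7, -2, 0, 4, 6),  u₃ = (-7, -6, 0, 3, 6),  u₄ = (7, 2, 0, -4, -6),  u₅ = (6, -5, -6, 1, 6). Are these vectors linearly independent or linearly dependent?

One vector is a scalar multiple of another, so the set is dependent.

linearly dependent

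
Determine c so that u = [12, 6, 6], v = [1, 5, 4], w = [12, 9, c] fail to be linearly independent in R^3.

Place the vectors as rows of a 3×3 matrix; dependence ⇔ determinant zero.
The determinant works out to 54*c - 450.
Solving 54*c - 450 = 0 yields c = 25/3.

c = 25/3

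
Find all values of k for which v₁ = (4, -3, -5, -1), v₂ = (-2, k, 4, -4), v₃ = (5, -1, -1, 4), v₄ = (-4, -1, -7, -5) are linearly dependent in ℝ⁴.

The vectors are dependent exactly when the determinant of the matrix with rows v₁, v₂, v₃, v₄ vanishes.
The determinant works out to 126*k.
Solving 126*k = 0 yields k = 0.

k = 0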